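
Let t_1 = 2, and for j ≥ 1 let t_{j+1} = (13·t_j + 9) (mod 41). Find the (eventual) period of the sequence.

Computing terms: t_1 = 2,  t_2 = 35,  t_3 = 13,  t_4 = 14,  t_5 = 27,  t_6 = 32,  t_7 = 15,  t_8 = 40,  t_9 = 37,  t_{10} = 39,  t_{11} = 24,  t_{12} = 34,  t_{13} = 0,  t_{14} = 9,  t_{15} = 3,  t_{16} = 7,  t_{17} = 18,  t_{18} = 38,  t_{19} = 11,  t_{20} = 29,  t_{21} = 17,  t_{22} = 25,  t_{23} = 6,  t_{24} = 5,  t_{25} = 33,  t_{26} = 28,  t_{27} = 4,  t_{28} = 20,  t_{29} = 23,  t_{30} = 21,  t_{31} = 36,  t_{32} = 26,  t_{33} = 19,  t_{34} = 10,  t_{35} = 16,  t_{36} = 12,  t_{37} = 1,  t_{38} = 22,  t_{39} = 8,  t_{40} = 31,  t_{41} = 2.
The sequence repeats with period 40.

40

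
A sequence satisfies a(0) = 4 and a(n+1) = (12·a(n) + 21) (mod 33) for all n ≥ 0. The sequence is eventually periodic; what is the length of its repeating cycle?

11

Computing terms: a(0) = 4,  a(1) = 3,  a(2) = 24,  a(3) = 12,  a(4) = 0,  a(5) = 21,  a(6) = 9,  a(7) = 30,  a(8) = 18,  a(9) = 6,  a(10) = 27,  a(11) = 15,  a(12) = 3.
Since a(12) = a(1) = 3, the sequence is eventually periodic: after a pre-period of length 1 it cycles with period 11.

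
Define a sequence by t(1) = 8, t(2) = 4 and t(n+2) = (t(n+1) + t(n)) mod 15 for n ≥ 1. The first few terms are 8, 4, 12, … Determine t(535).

t(1) = 8; t(2) = 4; t(3) = 12; t(4) = 1; t(5) = 13; t(6) = 14; t(7) = 12; t(8) = 11; t(9) = 8; t(10) = 4.
Since (t(9), t(10)) = (t(1), t(2)) = (8, 4) (two consecutive terms determine the rest), the sequence is periodic with period 8.
So t(535) = t(1 + ((535-1) mod 8)) = t(7) = 12.

12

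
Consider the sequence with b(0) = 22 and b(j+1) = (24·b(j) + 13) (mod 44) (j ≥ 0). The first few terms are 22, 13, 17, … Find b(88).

We have b(0) = 22,  b(1) = 13,  b(2) = 17,  b(3) = 25,  b(4) = 41,  b(5) = 29,  b(6) = 5,  b(7) = 1,  b(8) = 37,  b(9) = 21,  b(10) = 33,  b(11) = 13.
Since b(11) = b(1) = 13, the sequence is eventually periodic: after a pre-period of length 1 it cycles with period 10.
For j ≥ 1, b(j) depends only on (j - 1) mod 10. (88 - 1) mod 10 = 7, so b(88) = b(8) = 37.

37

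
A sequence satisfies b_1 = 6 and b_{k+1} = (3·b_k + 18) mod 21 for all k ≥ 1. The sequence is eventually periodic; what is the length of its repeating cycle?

6

Computing terms: b_1 = 6, b_2 = 15, b_3 = 0, b_4 = 18, b_5 = 9, b_6 = 3, b_7 = 6.
The sequence repeats with period 6.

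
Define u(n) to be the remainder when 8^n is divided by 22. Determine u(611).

Listing terms: u(0) = 1, u(1) = 8, u(2) = 20, u(3) = 6, u(4) = 4, u(5) = 10, u(6) = 14, u(7) = 2, u(8) = 16, u(9) = 18, u(10) = 12, u(11) = 8.
Since u(11) = u(1) = 8, the sequence is eventually periodic: after a pre-period of length 1 it cycles with period 10.
For n ≥ 1, u(n) depends only on (n - 1) mod 10. (611 - 1) mod 10 = 0, so u(611) = u(1) = 8.

8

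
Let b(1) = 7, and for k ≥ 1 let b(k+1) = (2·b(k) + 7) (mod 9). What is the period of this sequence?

6

b(1) = 7,  b(2) = 3,  b(3) = 4,  b(4) = 6,  b(5) = 1,  b(6) = 0,  b(7) = 7.
The sequence repeats with period 6.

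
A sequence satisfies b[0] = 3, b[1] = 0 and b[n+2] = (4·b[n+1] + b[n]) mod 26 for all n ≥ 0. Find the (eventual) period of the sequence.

28

Listing terms: b[0] = 3, b[1] = 0, b[2] = 3, b[3] = 12, b[4] = 25, b[5] = 8, b[6] = 5, b[7] = 2, b[8] = 13, b[9] = 2, b[10] = 21, b[11] = 8, b[12] = 1, b[13] = 12, b[14] = 23, b[15] = 0, b[16] = 23, b[17] = 14, b[18] = 1, b[19] = 18, b[20] = 21, b[21] = 24, b[22] = 13, b[23] = 24, b[24] = 5, b[25] = 18, b[26] = 25, b[27] = 14, b[28] = 3, b[29] = 0.
The sequence repeats with period 28.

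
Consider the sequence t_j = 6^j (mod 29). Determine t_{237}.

5

Listing terms: t_1 = 6; t_2 = 7; t_3 = 13; t_4 = 20; t_5 = 4; t_6 = 24; t_7 = 28; t_8 = 23; t_9 = 22; t_{10} = 16; t_{11} = 9; t_{12} = 25; t_{13} = 5; t_{14} = 1; t_{15} = 6.
Since t_{15} = t_1 = 6, the sequence is periodic with period 14.
(237 - 1) mod 14 = 12, so t_{237} = t_{13} = 5.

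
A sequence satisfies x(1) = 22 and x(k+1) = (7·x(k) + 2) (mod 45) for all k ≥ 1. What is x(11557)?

22

We have x(1) = 22; x(2) = 21; x(3) = 14; x(4) = 10; x(5) = 27; x(6) = 11; x(7) = 34; x(8) = 15; x(9) = 17; x(10) = 31; x(11) = 39; x(12) = 5; x(13) = 37; x(14) = 36; x(15) = 29; x(16) = 25; x(17) = 42; x(18) = 26; x(19) = 4; x(20) = 30; x(21) = 32; x(22) = 1; x(23) = 9; x(24) = 20; x(25) = 7; x(26) = 6; x(27) = 44; x(28) = 40; x(29) = 12; x(30) = 41; x(31) = 19; x(32) = 0; x(33) = 2; x(34) = 16; x(35) = 24; x(36) = 35; x(37) = 22.
The sequence repeats with period 36.
(11557 - 1) mod 36 = 0, so x(11557) = x(1) = 22.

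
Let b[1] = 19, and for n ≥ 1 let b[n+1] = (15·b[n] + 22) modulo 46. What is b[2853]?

43

We have b[1] = 19; b[2] = 31; b[3] = 27; b[4] = 13; b[5] = 33; b[6] = 11; b[7] = 3; b[8] = 21; b[9] = 15; b[10] = 17; b[11] = 1; b[12] = 37; b[13] = 25; b[14] = 29; b[15] = 43; b[16] = 23; b[17] = 45; b[18] = 7; b[19] = 35; b[20] = 41; b[21] = 39; b[22] = 9; b[23] = 19.
Since b[23] = b[1] = 19, the sequence is periodic with period 22.
(2853 - 1) mod 22 = 14, so b[2853] = b[15] = 43.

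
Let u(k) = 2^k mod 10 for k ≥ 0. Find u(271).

u(0) = 1, u(1) = 2, u(2) = 4, u(3) = 8, u(4) = 6, u(5) = 2.
Since u(5) = u(1) = 2, the sequence is eventually periodic: after a pre-period of length 1 it cycles with period 4.
For k ≥ 1, u(k) depends only on (k - 1) mod 4. (271 - 1) mod 4 = 2, so u(271) = u(3) = 8.

8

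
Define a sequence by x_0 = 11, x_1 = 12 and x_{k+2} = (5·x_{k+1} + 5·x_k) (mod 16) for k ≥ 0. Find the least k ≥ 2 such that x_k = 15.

8

We have x_0 = 11,  x_1 = 12,  x_2 = 3,  x_3 = 11,  x_4 = 6,  x_5 = 5,  x_6 = 7,  x_7 = 12,  x_8 = 15,  x_9 = 7,  x_{10} = 14,  x_{11} = 9,  x_{12} = 3,  x_{13} = 12,  x_{14} = 11,  x_{15} = 3,  x_{16} = 6,  x_{17} = 13,  x_{18} = 15,  x_{19} = 12,  x_{20} = 7,  x_{21} = 15,  x_{22} = 14,  x_{23} = 1,  x_{24} = 11,  x_{25} = 12.
Since (x_{24}, x_{25}) = (x_0, x_1) = (11, 12) (two consecutive terms determine the rest), the sequence is periodic with period 24.
The value 15 first appears (with k ≥ 2) at x_8.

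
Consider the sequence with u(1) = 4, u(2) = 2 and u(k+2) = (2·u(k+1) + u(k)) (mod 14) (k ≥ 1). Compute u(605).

2

Listing terms: u(1) = 4; u(2) = 2; u(3) = 8; u(4) = 4; u(5) = 2.
The sequence repeats with period 3.
So u(605) = u(1 + ((605-1) mod 3)) = u(2) = 2.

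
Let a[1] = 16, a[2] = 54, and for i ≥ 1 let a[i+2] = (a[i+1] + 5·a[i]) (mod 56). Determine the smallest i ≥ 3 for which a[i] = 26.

Computing terms: a[1] = 16,  a[2] = 54,  a[3] = 22,  a[4] = 12,  a[5] = 10,  a[6] = 14,  a[7] = 8,  a[8] = 22,  a[9] = 6,  a[10] = 4,  a[11] = 34,  a[12] = 54,  a[13] = 0,  a[14] = 46,  a[15] = 46,  a[16] = 52,  a[17] = 2,  a[18] = 38,  a[19] = 48,  a[20] = 14,  a[21] = 30,  a[22] = 44,  a[23] = 26,  a[24] = 22,  a[25] = 40,  a[26] = 38,  a[27] = 14,  a[28] = 36,  a[29] = 50,  a[30] = 6,  a[31] = 32,  a[32] = 6,  a[33] = 54,  a[34] = 28,  a[35] = 18,  a[36] = 46,  a[37] = 24,  a[38] = 30,  a[39] = 38,  a[40] = 20,  a[41] = 42,  a[42] = 30,  a[43] = 16,  a[44] = 54.
Since (a[43], a[44]) = (a[1], a[2]) = (16, 54) (two consecutive terms determine the rest), the sequence is periodic with period 42.
The value 26 first appears (with i ≥ 3) at a[23].

23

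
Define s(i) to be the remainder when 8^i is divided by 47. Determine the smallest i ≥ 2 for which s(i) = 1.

23

We have s(1) = 8, s(2) = 17, s(3) = 42, s(4) = 7, s(5) = 9, s(6) = 25, s(7) = 12, s(8) = 2, s(9) = 16, s(10) = 34, s(11) = 37, s(12) = 14, s(13) = 18, s(14) = 3, s(15) = 24, s(16) = 4, s(17) = 32, s(18) = 21, s(19) = 27, s(20) = 28, s(21) = 36, s(22) = 6, s(23) = 1, s(24) = 8.
Since s(24) = s(1) = 8, the sequence is periodic with period 23.
The value 1 first appears (with i ≥ 2) at s(23).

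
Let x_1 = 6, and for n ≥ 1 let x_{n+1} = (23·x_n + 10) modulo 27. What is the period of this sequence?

18

Listing terms: x_1 = 6; x_2 = 13; x_3 = 12; x_4 = 16; x_5 = 0; x_6 = 10; x_7 = 24; x_8 = 22; x_9 = 3; x_{10} = 25; x_{11} = 18; x_{12} = 19; x_{13} = 15; x_{14} = 4; x_{15} = 21; x_{16} = 7; x_{17} = 9; x_{18} = 1; x_{19} = 6.
Since x_{19} = x_1 = 6, the sequence is periodic with period 18.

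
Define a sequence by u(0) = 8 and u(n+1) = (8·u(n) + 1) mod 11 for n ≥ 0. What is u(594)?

Computing terms: u(0) = 8,  u(1) = 10,  u(2) = 4,  u(3) = 0,  u(4) = 1,  u(5) = 9,  u(6) = 7,  u(7) = 2,  u(8) = 6,  u(9) = 5,  u(10) = 8.
Since u(10) = u(0) = 8, the sequence is periodic with period 10.
(594 - 0) mod 10 = 4, so u(594) = u(4) = 1.

1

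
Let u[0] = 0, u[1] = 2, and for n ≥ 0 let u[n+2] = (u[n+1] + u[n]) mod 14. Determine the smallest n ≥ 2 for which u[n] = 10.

5

u[0] = 0; u[1] = 2; u[2] = 2; u[3] = 4; u[4] = 6; u[5] = 10; u[6] = 2; u[7] = 12; u[8] = 0; u[9] = 12; u[10] = 12; u[11] = 10; u[12] = 8; u[13] = 4; u[14] = 12; u[15] = 2; u[16] = 0; u[17] = 2.
The sequence repeats with period 16.
The value 10 first appears (with n ≥ 2) at u[5].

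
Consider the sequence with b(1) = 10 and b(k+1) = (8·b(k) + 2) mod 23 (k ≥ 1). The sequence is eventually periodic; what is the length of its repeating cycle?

11

Computing terms: b(1) = 10,  b(2) = 13,  b(3) = 14,  b(4) = 22,  b(5) = 17,  b(6) = 0,  b(7) = 2,  b(8) = 18,  b(9) = 8,  b(10) = 20,  b(11) = 1,  b(12) = 10.
Since b(12) = b(1) = 10, the sequence is periodic with period 11.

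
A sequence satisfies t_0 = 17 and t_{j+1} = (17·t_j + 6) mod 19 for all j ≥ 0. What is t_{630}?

17

Computing terms: t_0 = 17,  t_1 = 10,  t_2 = 5,  t_3 = 15,  t_4 = 14,  t_5 = 16,  t_6 = 12,  t_7 = 1,  t_8 = 4,  t_9 = 17.
Since t_9 = t_0 = 17, the sequence is periodic with period 9.
So t_{630} = t_{0 + ((630-0) mod 9)} = t_0 = 17.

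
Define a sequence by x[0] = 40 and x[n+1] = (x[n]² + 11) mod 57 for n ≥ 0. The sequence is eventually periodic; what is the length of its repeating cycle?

Listing terms: x[0] = 40, x[1] = 15, x[2] = 8, x[3] = 18, x[4] = 50, x[5] = 3, x[6] = 20, x[7] = 12, x[8] = 41, x[9] = 39, x[10] = 50.
Since x[10] = x[4] = 50, the sequence is eventually periodic: after a pre-period of length 4 it cycles with period 6.

6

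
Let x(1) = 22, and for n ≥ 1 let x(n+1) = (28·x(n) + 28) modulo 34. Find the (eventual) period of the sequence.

16

We have x(1) = 22; x(2) = 32; x(3) = 6; x(4) = 26; x(5) = 8; x(6) = 14; x(7) = 12; x(8) = 24; x(9) = 20; x(10) = 10; x(11) = 2; x(12) = 16; x(13) = 0; x(14) = 28; x(15) = 30; x(16) = 18; x(17) = 22.
The sequence repeats with period 16.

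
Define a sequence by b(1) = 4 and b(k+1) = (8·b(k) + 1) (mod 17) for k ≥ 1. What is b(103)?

Listing terms: b(1) = 4; b(2) = 16; b(3) = 10; b(4) = 13; b(5) = 3; b(6) = 8; b(7) = 14; b(8) = 11; b(9) = 4.
The sequence repeats with period 8.
(103 - 1) mod 8 = 6, so b(103) = b(7) = 14.

14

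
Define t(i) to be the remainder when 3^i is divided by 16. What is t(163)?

Computing terms: t(1) = 3; t(2) = 9; t(3) = 11; t(4) = 1; t(5) = 3.
The sequence repeats with period 4.
So t(163) = t(1 + ((163-1) mod 4)) = t(3) = 11.

11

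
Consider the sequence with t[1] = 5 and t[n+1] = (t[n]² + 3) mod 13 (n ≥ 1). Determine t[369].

Computing terms: t[1] = 5,  t[2] = 2,  t[3] = 7,  t[4] = 0,  t[5] = 3,  t[6] = 12,  t[7] = 4,  t[8] = 6,  t[9] = 0.
Since t[9] = t[4] = 0, the sequence is eventually periodic: after a pre-period of length 3 it cycles with period 5.
For n ≥ 4, t[n] depends only on (n - 4) mod 5. (369 - 4) mod 5 = 0, so t[369] = t[4] = 0.

0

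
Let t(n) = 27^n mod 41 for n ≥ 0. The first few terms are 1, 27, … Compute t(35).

Computing terms: t(0) = 1,  t(1) = 27,  t(2) = 32,  t(3) = 3,  t(4) = 40,  t(5) = 14,  t(6) = 9,  t(7) = 38,  t(8) = 1.
The sequence repeats with period 8.
So t(35) = t(0 + ((35-0) mod 8)) = t(3) = 3.

3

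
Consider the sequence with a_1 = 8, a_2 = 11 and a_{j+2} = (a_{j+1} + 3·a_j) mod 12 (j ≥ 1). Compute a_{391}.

8

We have a_1 = 8; a_2 = 11; a_3 = 11; a_4 = 8; a_5 = 5; a_6 = 5; a_7 = 8; a_8 = 11.
The sequence repeats with period 6.
So a_{391} = a_{1 + ((391-1) mod 6)} = a_1 = 8.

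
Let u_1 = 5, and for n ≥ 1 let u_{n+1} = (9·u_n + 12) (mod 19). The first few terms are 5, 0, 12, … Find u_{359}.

Listing terms: u_1 = 5; u_2 = 0; u_3 = 12; u_4 = 6; u_5 = 9; u_6 = 17; u_7 = 13; u_8 = 15; u_9 = 14; u_{10} = 5.
The sequence repeats with period 9.
(359 - 1) mod 9 = 7, so u_{359} = u_8 = 15.

15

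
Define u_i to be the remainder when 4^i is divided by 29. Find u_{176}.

25

We have u_1 = 4,  u_2 = 16,  u_3 = 6,  u_4 = 24,  u_5 = 9,  u_6 = 7,  u_7 = 28,  u_8 = 25,  u_9 = 13,  u_{10} = 23,  u_{11} = 5,  u_{12} = 20,  u_{13} = 22,  u_{14} = 1,  u_{15} = 4.
The sequence repeats with period 14.
(176 - 1) mod 14 = 7, so u_{176} = u_8 = 25.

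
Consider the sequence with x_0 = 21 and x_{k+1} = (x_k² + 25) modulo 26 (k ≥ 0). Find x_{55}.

Computing terms: x_0 = 21,  x_1 = 24,  x_2 = 3,  x_3 = 8,  x_4 = 11,  x_5 = 16,  x_6 = 21.
The sequence repeats with period 6.
(55 - 0) mod 6 = 1, so x_{55} = x_1 = 24.

24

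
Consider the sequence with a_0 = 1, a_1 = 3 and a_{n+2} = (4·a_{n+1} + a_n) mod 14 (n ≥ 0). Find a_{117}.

7

We have a_0 = 1, a_1 = 3, a_2 = 13, a_3 = 13, a_4 = 9, a_5 = 7, a_6 = 9, a_7 = 1, a_8 = 13, a_9 = 11, a_{10} = 1, a_{11} = 1, a_{12} = 5, a_{13} = 7, a_{14} = 5, a_{15} = 13, a_{16} = 1, a_{17} = 3.
The sequence repeats with period 16.
So a_{117} = a_{0 + ((117-0) mod 16)} = a_5 = 7.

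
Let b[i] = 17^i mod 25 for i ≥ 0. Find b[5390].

24

Computing terms: b[0] = 1; b[1] = 17; b[2] = 14; b[3] = 13; b[4] = 21; b[5] = 7; b[6] = 19; b[7] = 23; b[8] = 16; b[9] = 22; b[10] = 24; b[11] = 8; b[12] = 11; b[13] = 12; b[14] = 4; b[15] = 18; b[16] = 6; b[17] = 2; b[18] = 9; b[19] = 3; b[20] = 1.
The sequence repeats with period 20.
So b[5390] = b[0 + ((5390-0) mod 20)] = b[10] = 24.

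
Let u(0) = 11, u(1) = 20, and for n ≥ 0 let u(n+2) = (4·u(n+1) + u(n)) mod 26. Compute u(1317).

u(0) = 11,  u(1) = 20,  u(2) = 13,  u(3) = 20,  u(4) = 15,  u(5) = 2,  u(6) = 23,  u(7) = 16,  u(8) = 9,  u(9) = 0,  u(10) = 9,  u(11) = 10,  u(12) = 23,  u(13) = 24,  u(14) = 15,  u(15) = 6,  u(16) = 13,  u(17) = 6,  u(18) = 11,  u(19) = 24,  u(20) = 3,  u(21) = 10,  u(22) = 17,  u(23) = 0,  u(24) = 17,  u(25) = 16,  u(26) = 3,  u(27) = 2,  u(28) = 11,  u(29) = 20.
The sequence repeats with period 28.
So u(1317) = u(0 + ((1317-0) mod 28)) = u(1) = 20.

20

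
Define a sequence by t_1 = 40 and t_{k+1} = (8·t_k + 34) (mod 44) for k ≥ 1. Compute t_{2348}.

22

We have t_1 = 40; t_2 = 2; t_3 = 6; t_4 = 38; t_5 = 30; t_6 = 10; t_7 = 26; t_8 = 22; t_9 = 34; t_{10} = 42; t_{11} = 18; t_{12} = 2.
Since t_{12} = t_2 = 2, the sequence is eventually periodic: after a pre-period of length 1 it cycles with period 10.
For k ≥ 2, t_k depends only on (k - 2) mod 10. (2348 - 2) mod 10 = 6, so t_{2348} = t_8 = 22.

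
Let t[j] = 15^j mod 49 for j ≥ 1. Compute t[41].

t[1] = 15,  t[2] = 29,  t[3] = 43,  t[4] = 8,  t[5] = 22,  t[6] = 36,  t[7] = 1,  t[8] = 15.
The sequence repeats with period 7.
(41 - 1) mod 7 = 5, so t[41] = t[6] = 36.

36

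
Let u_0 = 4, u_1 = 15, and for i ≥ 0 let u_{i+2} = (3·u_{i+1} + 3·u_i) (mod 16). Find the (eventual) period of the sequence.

Listing terms: u_0 = 4,  u_1 = 15,  u_2 = 9,  u_3 = 8,  u_4 = 3,  u_5 = 1,  u_6 = 12,  u_7 = 7,  u_8 = 9,  u_9 = 0,  u_{10} = 11,  u_{11} = 1,  u_{12} = 4,  u_{13} = 15.
The sequence repeats with period 12.

12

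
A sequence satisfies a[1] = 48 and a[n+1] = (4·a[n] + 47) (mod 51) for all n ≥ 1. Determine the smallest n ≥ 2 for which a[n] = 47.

We have a[1] = 48,  a[2] = 35,  a[3] = 34,  a[4] = 30,  a[5] = 14,  a[6] = 1,  a[7] = 0,  a[8] = 47,  a[9] = 31,  a[10] = 18,  a[11] = 17,  a[12] = 13,  a[13] = 48.
The sequence repeats with period 12.
The value 47 first appears (with n ≥ 2) at a[8].

8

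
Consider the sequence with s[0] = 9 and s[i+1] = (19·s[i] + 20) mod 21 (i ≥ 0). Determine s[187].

Listing terms: s[0] = 9; s[1] = 2; s[2] = 16; s[3] = 9.
Since s[3] = s[0] = 9, the sequence is periodic with period 3.
(187 - 0) mod 3 = 1, so s[187] = s[1] = 2.

2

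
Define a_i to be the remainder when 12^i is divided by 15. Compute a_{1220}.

6

Listing terms: a_0 = 1; a_1 = 12; a_2 = 9; a_3 = 3; a_4 = 6; a_5 = 12.
Since a_5 = a_1 = 12, the sequence is eventually periodic: after a pre-period of length 1 it cycles with period 4.
For i ≥ 1, a_i depends only on (i - 1) mod 4. (1220 - 1) mod 4 = 3, so a_{1220} = a_4 = 6.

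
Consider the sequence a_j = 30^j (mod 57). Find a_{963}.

39

Listing terms: a_1 = 30,  a_2 = 45,  a_3 = 39,  a_4 = 30.
The sequence repeats with period 3.
(963 - 1) mod 3 = 2, so a_{963} = a_3 = 39.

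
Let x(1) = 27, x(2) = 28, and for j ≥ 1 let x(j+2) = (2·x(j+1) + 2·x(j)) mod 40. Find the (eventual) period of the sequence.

x(1) = 27, x(2) = 28, x(3) = 30, x(4) = 36, x(5) = 12, x(6) = 16, x(7) = 16, x(8) = 24, x(9) = 0, x(10) = 8, x(11) = 16, x(12) = 8, x(13) = 8, x(14) = 32, x(15) = 0, x(16) = 24, x(17) = 8, x(18) = 24, x(19) = 24, x(20) = 16, x(21) = 0, x(22) = 32, x(23) = 24, x(24) = 32, x(25) = 32, x(26) = 8, x(27) = 0, x(28) = 16, x(29) = 32, x(30) = 16, x(31) = 16.
Since (x(30), x(31)) = (x(6), x(7)) = (16, 16) (two consecutive terms determine the rest), the sequence is eventually periodic: after a pre-period of length 5 it cycles with period 24.

24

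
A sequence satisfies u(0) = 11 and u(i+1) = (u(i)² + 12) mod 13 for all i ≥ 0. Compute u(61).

Computing terms: u(0) = 11, u(1) = 3, u(2) = 8, u(3) = 11.
Since u(3) = u(0) = 11, the sequence is periodic with period 3.
(61 - 0) mod 3 = 1, so u(61) = u(1) = 3.

3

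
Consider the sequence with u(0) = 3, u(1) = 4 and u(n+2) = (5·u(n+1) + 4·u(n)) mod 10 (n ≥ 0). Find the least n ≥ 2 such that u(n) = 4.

5

u(0) = 3,  u(1) = 4,  u(2) = 2,  u(3) = 6,  u(4) = 8,  u(5) = 4,  u(6) = 2.
Since (u(5), u(6)) = (u(1), u(2)) = (4, 2) (two consecutive terms determine the rest), the sequence is eventually periodic: after a pre-period of length 1 it cycles with period 4.
The value 4 next appears (with n ≥ 2) at u(5).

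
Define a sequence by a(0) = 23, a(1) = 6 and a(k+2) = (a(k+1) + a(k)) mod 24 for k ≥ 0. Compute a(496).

Listing terms: a(0) = 23; a(1) = 6; a(2) = 5; a(3) = 11; a(4) = 16; a(5) = 3; a(6) = 19; a(7) = 22; a(8) = 17; a(9) = 15; a(10) = 8; a(11) = 23; a(12) = 7; a(13) = 6; a(14) = 13; a(15) = 19; a(16) = 8; a(17) = 3; a(18) = 11; a(19) = 14; a(20) = 1; a(21) = 15; a(22) = 16; a(23) = 7; a(24) = 23; a(25) = 6.
The sequence repeats with period 24.
So a(496) = a(0 + ((496-0) mod 24)) = a(16) = 8.

8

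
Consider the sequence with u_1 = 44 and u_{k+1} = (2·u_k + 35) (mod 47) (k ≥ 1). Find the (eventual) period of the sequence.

Listing terms: u_1 = 44, u_2 = 29, u_3 = 46, u_4 = 33, u_5 = 7, u_6 = 2, u_7 = 39, u_8 = 19, u_9 = 26, u_{10} = 40, u_{11} = 21, u_{12} = 30, u_{13} = 1, u_{14} = 37, u_{15} = 15, u_{16} = 18, u_{17} = 24, u_{18} = 36, u_{19} = 13, u_{20} = 14, u_{21} = 16, u_{22} = 20, u_{23} = 28, u_{24} = 44.
The sequence repeats with period 23.

23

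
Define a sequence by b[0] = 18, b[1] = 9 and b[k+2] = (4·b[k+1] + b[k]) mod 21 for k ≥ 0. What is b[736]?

b[0] = 18, b[1] = 9, b[2] = 12, b[3] = 15, b[4] = 9, b[5] = 9, b[6] = 3, b[7] = 0, b[8] = 3, b[9] = 12, b[10] = 9, b[11] = 6, b[12] = 12, b[13] = 12, b[14] = 18, b[15] = 0, b[16] = 18, b[17] = 9.
Since (b[16], b[17]) = (b[0], b[1]) = (18, 9) (two consecutive terms determine the rest), the sequence is periodic with period 16.
(736 - 0) mod 16 = 0, so b[736] = b[0] = 18.

18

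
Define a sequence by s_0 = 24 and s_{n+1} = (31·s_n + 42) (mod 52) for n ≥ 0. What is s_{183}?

38

We have s_0 = 24, s_1 = 6, s_2 = 20, s_3 = 38, s_4 = 24.
Since s_4 = s_0 = 24, the sequence is periodic with period 4.
(183 - 0) mod 4 = 3, so s_{183} = s_3 = 38.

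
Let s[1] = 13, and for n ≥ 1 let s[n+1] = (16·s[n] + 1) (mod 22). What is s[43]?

s[1] = 13; s[2] = 11; s[3] = 1; s[4] = 17; s[5] = 9; s[6] = 13.
Since s[6] = s[1] = 13, the sequence is periodic with period 5.
(43 - 1) mod 5 = 2, so s[43] = s[3] = 1.

1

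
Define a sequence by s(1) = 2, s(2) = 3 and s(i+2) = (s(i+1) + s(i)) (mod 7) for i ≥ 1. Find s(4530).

3

Computing terms: s(1) = 2, s(2) = 3, s(3) = 5, s(4) = 1, s(5) = 6, s(6) = 0, s(7) = 6, s(8) = 6, s(9) = 5, s(10) = 4, s(11) = 2, s(12) = 6, s(13) = 1, s(14) = 0, s(15) = 1, s(16) = 1, s(17) = 2, s(18) = 3.
The sequence repeats with period 16.
(4530 - 1) mod 16 = 1, so s(4530) = s(2) = 3.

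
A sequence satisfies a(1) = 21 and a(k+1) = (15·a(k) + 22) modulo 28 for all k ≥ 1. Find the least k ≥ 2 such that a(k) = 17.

4

a(1) = 21,  a(2) = 1,  a(3) = 9,  a(4) = 17,  a(5) = 25,  a(6) = 5,  a(7) = 13,  a(8) = 21.
Since a(8) = a(1) = 21, the sequence is periodic with period 7.
The value 17 first appears (with k ≥ 2) at a(4).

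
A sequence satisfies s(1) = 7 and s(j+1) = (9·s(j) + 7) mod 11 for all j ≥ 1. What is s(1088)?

Listing terms: s(1) = 7, s(2) = 4, s(3) = 10, s(4) = 9, s(5) = 0, s(6) = 7.
Since s(6) = s(1) = 7, the sequence is periodic with period 5.
So s(1088) = s(1 + ((1088-1) mod 5)) = s(3) = 10.

10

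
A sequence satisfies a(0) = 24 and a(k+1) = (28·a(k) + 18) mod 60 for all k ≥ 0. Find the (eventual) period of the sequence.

4

Listing terms: a(0) = 24, a(1) = 30, a(2) = 18, a(3) = 42, a(4) = 54, a(5) = 30.
Since a(5) = a(1) = 30, the sequence is eventually periodic: after a pre-period of length 1 it cycles with period 4.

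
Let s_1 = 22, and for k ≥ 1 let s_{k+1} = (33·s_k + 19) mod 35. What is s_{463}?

29

We have s_1 = 22; s_2 = 10; s_3 = 34; s_4 = 21; s_5 = 12; s_6 = 30; s_7 = 29; s_8 = 31; s_9 = 27; s_{10} = 0; s_{11} = 19; s_{12} = 16; s_{13} = 22.
The sequence repeats with period 12.
So s_{463} = s_{1 + ((463-1) mod 12)} = s_7 = 29.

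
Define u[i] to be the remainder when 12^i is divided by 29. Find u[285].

12

u[0] = 1, u[1] = 12, u[2] = 28, u[3] = 17, u[4] = 1.
The sequence repeats with period 4.
So u[285] = u[0 + ((285-0) mod 4)] = u[1] = 12.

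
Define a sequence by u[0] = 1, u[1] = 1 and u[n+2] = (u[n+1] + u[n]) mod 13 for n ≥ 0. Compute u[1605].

We have u[0] = 1,  u[1] = 1,  u[2] = 2,  u[3] = 3,  u[4] = 5,  u[5] = 8,  u[6] = 0,  u[7] = 8,  u[8] = 8,  u[9] = 3,  u[10] = 11,  u[11] = 1,  u[12] = 12,  u[13] = 0,  u[14] = 12,  u[15] = 12,  u[16] = 11,  u[17] = 10,  u[18] = 8,  u[19] = 5,  u[20] = 0,  u[21] = 5,  u[22] = 5,  u[23] = 10,  u[24] = 2,  u[25] = 12,  u[26] = 1,  u[27] = 0,  u[28] = 1,  u[29] = 1.
The sequence repeats with period 28.
(1605 - 0) mod 28 = 9, so u[1605] = u[9] = 3.

3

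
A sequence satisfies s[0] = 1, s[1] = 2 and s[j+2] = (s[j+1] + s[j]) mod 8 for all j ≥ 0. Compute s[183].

5

We have s[0] = 1,  s[1] = 2,  s[2] = 3,  s[3] = 5,  s[4] = 0,  s[5] = 5,  s[6] = 5,  s[7] = 2,  s[8] = 7,  s[9] = 1,  s[10] = 0,  s[11] = 1,  s[12] = 1,  s[13] = 2.
Since (s[12], s[13]) = (s[0], s[1]) = (1, 2) (two consecutive terms determine the rest), the sequence is periodic with period 12.
So s[183] = s[0 + ((183-0) mod 12)] = s[3] = 5.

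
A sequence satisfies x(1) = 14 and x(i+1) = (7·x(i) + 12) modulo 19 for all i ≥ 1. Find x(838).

x(1) = 14,  x(2) = 15,  x(3) = 3,  x(4) = 14.
The sequence repeats with period 3.
(838 - 1) mod 3 = 0, so x(838) = x(1) = 14.

14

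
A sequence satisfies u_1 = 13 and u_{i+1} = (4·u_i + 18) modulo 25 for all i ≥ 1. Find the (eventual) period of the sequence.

u_1 = 13,  u_2 = 20,  u_3 = 23,  u_4 = 10,  u_5 = 8,  u_6 = 0,  u_7 = 18,  u_8 = 15,  u_9 = 3,  u_{10} = 5,  u_{11} = 13.
The sequence repeats with period 10.

10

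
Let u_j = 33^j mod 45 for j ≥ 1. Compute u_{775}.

We have u_1 = 33,  u_2 = 9,  u_3 = 27,  u_4 = 36,  u_5 = 18,  u_6 = 9.
Since u_6 = u_2 = 9, the sequence is eventually periodic: after a pre-period of length 1 it cycles with period 4.
For j ≥ 2, u_j depends only on (j - 2) mod 4. (775 - 2) mod 4 = 1, so u_{775} = u_3 = 27.

27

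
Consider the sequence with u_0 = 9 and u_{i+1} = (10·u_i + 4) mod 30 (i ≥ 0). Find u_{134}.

14

Listing terms: u_0 = 9; u_1 = 4; u_2 = 14; u_3 = 24; u_4 = 4.
Since u_4 = u_1 = 4, the sequence is eventually periodic: after a pre-period of length 1 it cycles with period 3.
For i ≥ 1, u_i depends only on (i - 1) mod 3. (134 - 1) mod 3 = 1, so u_{134} = u_2 = 14.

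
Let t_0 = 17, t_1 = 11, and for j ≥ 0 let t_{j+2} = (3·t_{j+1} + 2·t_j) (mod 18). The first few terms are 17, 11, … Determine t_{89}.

We have t_0 = 17,  t_1 = 11,  t_2 = 13,  t_3 = 7,  t_4 = 11,  t_5 = 11,  t_6 = 1,  t_7 = 7,  t_8 = 5,  t_9 = 11,  t_{10} = 7,  t_{11} = 7,  t_{12} = 17,  t_{13} = 11.
The sequence repeats with period 12.
(89 - 0) mod 12 = 5, so t_{89} = t_5 = 11.

11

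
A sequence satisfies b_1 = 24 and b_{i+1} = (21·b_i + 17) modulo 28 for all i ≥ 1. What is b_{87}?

We have b_1 = 24, b_2 = 17, b_3 = 10, b_4 = 3, b_5 = 24.
The sequence repeats with period 4.
(87 - 1) mod 4 = 2, so b_{87} = b_3 = 10.

10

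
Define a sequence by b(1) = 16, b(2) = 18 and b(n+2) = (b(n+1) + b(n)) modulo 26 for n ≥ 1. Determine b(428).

24

Computing terms: b(1) = 16, b(2) = 18, b(3) = 8, b(4) = 0, b(5) = 8, b(6) = 8, b(7) = 16, b(8) = 24, b(9) = 14, b(10) = 12, b(11) = 0, b(12) = 12, b(13) = 12, b(14) = 24, b(15) = 10, b(16) = 8, b(17) = 18, b(18) = 0, b(19) = 18, b(20) = 18, b(21) = 10, b(22) = 2, b(23) = 12, b(24) = 14, b(25) = 0, b(26) = 14, b(27) = 14, b(28) = 2, b(29) = 16, b(30) = 18.
Since (b(29), b(30)) = (b(1), b(2)) = (16, 18) (two consecutive terms determine the rest), the sequence is periodic with period 28.
(428 - 1) mod 28 = 7, so b(428) = b(8) = 24.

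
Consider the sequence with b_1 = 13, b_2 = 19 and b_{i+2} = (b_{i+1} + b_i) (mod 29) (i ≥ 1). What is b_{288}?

Computing terms: b_1 = 13, b_2 = 19, b_3 = 3, b_4 = 22, b_5 = 25, b_6 = 18, b_7 = 14, b_8 = 3, b_9 = 17, b_{10} = 20, b_{11} = 8, b_{12} = 28, b_{13} = 7, b_{14} = 6, b_{15} = 13, b_{16} = 19.
The sequence repeats with period 14.
(288 - 1) mod 14 = 7, so b_{288} = b_8 = 3.

3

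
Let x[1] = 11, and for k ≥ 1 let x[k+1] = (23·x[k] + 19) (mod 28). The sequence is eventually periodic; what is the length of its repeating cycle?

x[1] = 11, x[2] = 20, x[3] = 3, x[4] = 4, x[5] = 27, x[6] = 24, x[7] = 11.
Since x[7] = x[1] = 11, the sequence is periodic with period 6.

6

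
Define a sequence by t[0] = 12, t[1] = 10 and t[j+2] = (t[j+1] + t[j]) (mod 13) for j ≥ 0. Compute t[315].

Listing terms: t[0] = 12,  t[1] = 10,  t[2] = 9,  t[3] = 6,  t[4] = 2,  t[5] = 8,  t[6] = 10,  t[7] = 5,  t[8] = 2,  t[9] = 7,  t[10] = 9,  t[11] = 3,  t[12] = 12,  t[13] = 2,  t[14] = 1,  t[15] = 3,  t[16] = 4,  t[17] = 7,  t[18] = 11,  t[19] = 5,  t[20] = 3,  t[21] = 8,  t[22] = 11,  t[23] = 6,  t[24] = 4,  t[25] = 10,  t[26] = 1,  t[27] = 11,  t[28] = 12,  t[29] = 10.
Since (t[28], t[29]) = (t[0], t[1]) = (12, 10) (two consecutive terms determine the rest), the sequence is periodic with period 28.
(315 - 0) mod 28 = 7, so t[315] = t[7] = 5.

5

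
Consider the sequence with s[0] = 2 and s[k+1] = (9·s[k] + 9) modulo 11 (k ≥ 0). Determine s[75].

Listing terms: s[0] = 2; s[1] = 5; s[2] = 10; s[3] = 0; s[4] = 9; s[5] = 2.
The sequence repeats with period 5.
So s[75] = s[0 + ((75-0) mod 5)] = s[0] = 2.

2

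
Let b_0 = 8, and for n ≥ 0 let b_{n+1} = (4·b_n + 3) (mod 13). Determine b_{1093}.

9

We have b_0 = 8,  b_1 = 9,  b_2 = 0,  b_3 = 3,  b_4 = 2,  b_5 = 11,  b_6 = 8.
Since b_6 = b_0 = 8, the sequence is periodic with period 6.
So b_{1093} = b_{0 + ((1093-0) mod 6)} = b_1 = 9.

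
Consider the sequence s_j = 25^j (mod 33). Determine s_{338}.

16

s_0 = 1,  s_1 = 25,  s_2 = 31,  s_3 = 16,  s_4 = 4,  s_5 = 1.
Since s_5 = s_0 = 1, the sequence is periodic with period 5.
So s_{338} = s_{0 + ((338-0) mod 5)} = s_3 = 16.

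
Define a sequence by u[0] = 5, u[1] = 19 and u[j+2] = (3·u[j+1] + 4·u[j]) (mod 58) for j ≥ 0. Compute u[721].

We have u[0] = 5,  u[1] = 19,  u[2] = 19,  u[3] = 17,  u[4] = 11,  u[5] = 43,  u[6] = 57,  u[7] = 53,  u[8] = 39,  u[9] = 39,  u[10] = 41,  u[11] = 47,  u[12] = 15,  u[13] = 1,  u[14] = 5,  u[15] = 19.
Since (u[14], u[15]) = (u[0], u[1]) = (5, 19) (two consecutive terms determine the rest), the sequence is periodic with period 14.
(721 - 0) mod 14 = 7, so u[721] = u[7] = 53.

53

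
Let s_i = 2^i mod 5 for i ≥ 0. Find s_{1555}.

3

We have s_0 = 1,  s_1 = 2,  s_2 = 4,  s_3 = 3,  s_4 = 1.
The sequence repeats with period 4.
So s_{1555} = s_{0 + ((1555-0) mod 4)} = s_3 = 3.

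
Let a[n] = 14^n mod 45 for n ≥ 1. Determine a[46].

We have a[1] = 14; a[2] = 16; a[3] = 44; a[4] = 31; a[5] = 29; a[6] = 1; a[7] = 14.
Since a[7] = a[1] = 14, the sequence is periodic with period 6.
(46 - 1) mod 6 = 3, so a[46] = a[4] = 31.

31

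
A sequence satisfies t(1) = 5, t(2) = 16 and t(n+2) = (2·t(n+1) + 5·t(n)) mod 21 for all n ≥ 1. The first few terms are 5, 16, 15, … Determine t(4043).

16

We have t(1) = 5, t(2) = 16, t(3) = 15, t(4) = 5, t(5) = 1, t(6) = 6, t(7) = 17, t(8) = 1, t(9) = 3, t(10) = 11, t(11) = 16, t(12) = 3, t(13) = 2, t(14) = 19, t(15) = 6, t(16) = 2, t(17) = 13, t(18) = 15, t(19) = 11, t(20) = 13, t(21) = 18, t(22) = 17, t(23) = 19, t(24) = 18, t(25) = 5, t(26) = 16.
The sequence repeats with period 24.
(4043 - 1) mod 24 = 10, so t(4043) = t(11) = 16.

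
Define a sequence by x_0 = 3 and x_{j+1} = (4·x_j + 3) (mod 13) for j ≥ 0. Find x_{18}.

Computing terms: x_0 = 3; x_1 = 2; x_2 = 11; x_3 = 8; x_4 = 9; x_5 = 0; x_6 = 3.
Since x_6 = x_0 = 3, the sequence is periodic with period 6.
(18 - 0) mod 6 = 0, so x_{18} = x_0 = 3.

3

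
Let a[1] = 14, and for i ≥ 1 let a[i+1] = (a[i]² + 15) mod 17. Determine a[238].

14

a[1] = 14,  a[2] = 7,  a[3] = 13,  a[4] = 14.
The sequence repeats with period 3.
(238 - 1) mod 3 = 0, so a[238] = a[1] = 14.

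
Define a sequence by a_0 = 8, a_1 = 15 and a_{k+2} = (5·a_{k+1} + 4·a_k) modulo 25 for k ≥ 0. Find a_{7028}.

Listing terms: a_0 = 8; a_1 = 15; a_2 = 7; a_3 = 20; a_4 = 3; a_5 = 20; a_6 = 12; a_7 = 15; a_8 = 23; a_9 = 0; a_{10} = 17; a_{11} = 10; a_{12} = 18; a_{13} = 5; a_{14} = 22; a_{15} = 5; a_{16} = 13; a_{17} = 10; a_{18} = 2; a_{19} = 0; a_{20} = 8; a_{21} = 15.
Since (a_{20}, a_{21}) = (a_0, a_1) = (8, 15) (two consecutive terms determine the rest), the sequence is periodic with period 20.
So a_{7028} = a_{0 + ((7028-0) mod 20)} = a_8 = 23.

23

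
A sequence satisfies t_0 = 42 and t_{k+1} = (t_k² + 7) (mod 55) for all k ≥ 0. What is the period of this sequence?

t_0 = 42,  t_1 = 11,  t_2 = 18,  t_3 = 1,  t_4 = 8,  t_5 = 16,  t_6 = 43,  t_7 = 41,  t_8 = 38,  t_9 = 21,  t_{10} = 8.
Since t_{10} = t_4 = 8, the sequence is eventually periodic: after a pre-period of length 4 it cycles with period 6.

6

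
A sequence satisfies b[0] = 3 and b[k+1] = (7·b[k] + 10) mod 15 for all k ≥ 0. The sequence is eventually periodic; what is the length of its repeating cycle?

12

b[0] = 3, b[1] = 1, b[2] = 2, b[3] = 9, b[4] = 13, b[5] = 11, b[6] = 12, b[7] = 4, b[8] = 8, b[9] = 6, b[10] = 7, b[11] = 14, b[12] = 3.
Since b[12] = b[0] = 3, the sequence is periodic with period 12.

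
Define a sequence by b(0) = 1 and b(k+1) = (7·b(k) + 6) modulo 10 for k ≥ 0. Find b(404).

We have b(0) = 1, b(1) = 3, b(2) = 7, b(3) = 5, b(4) = 1.
Since b(4) = b(0) = 1, the sequence is periodic with period 4.
(404 - 0) mod 4 = 0, so b(404) = b(0) = 1.

1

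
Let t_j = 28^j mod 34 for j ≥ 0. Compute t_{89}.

6

We have t_0 = 1; t_1 = 28; t_2 = 2; t_3 = 22; t_4 = 4; t_5 = 10; t_6 = 8; t_7 = 20; t_8 = 16; t_9 = 6; t_{10} = 32; t_{11} = 12; t_{12} = 30; t_{13} = 24; t_{14} = 26; t_{15} = 14; t_{16} = 18; t_{17} = 28.
Since t_{17} = t_1 = 28, the sequence is eventually periodic: after a pre-period of length 1 it cycles with period 16.
For j ≥ 1, t_j depends only on (j - 1) mod 16. (89 - 1) mod 16 = 8, so t_{89} = t_9 = 6.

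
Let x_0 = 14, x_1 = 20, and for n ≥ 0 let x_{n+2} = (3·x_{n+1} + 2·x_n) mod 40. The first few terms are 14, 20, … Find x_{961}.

0

Listing terms: x_0 = 14, x_1 = 20, x_2 = 8, x_3 = 24, x_4 = 8, x_5 = 32, x_6 = 32, x_7 = 0, x_8 = 24, x_9 = 32, x_{10} = 24, x_{11} = 16, x_{12} = 16, x_{13} = 0, x_{14} = 32, x_{15} = 16, x_{16} = 32, x_{17} = 8, x_{18} = 8, x_{19} = 0, x_{20} = 16, x_{21} = 8, x_{22} = 16, x_{23} = 24, x_{24} = 24, x_{25} = 0, x_{26} = 8, x_{27} = 24.
Since (x_{26}, x_{27}) = (x_2, x_3) = (8, 24) (two consecutive terms determine the rest), the sequence is eventually periodic: after a pre-period of length 2 it cycles with period 24.
For n ≥ 2, x_n depends only on (n - 2) mod 24. (961 - 2) mod 24 = 23, so x_{961} = x_{25} = 0.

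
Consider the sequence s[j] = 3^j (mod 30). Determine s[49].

Computing terms: s[0] = 1; s[1] = 3; s[2] = 9; s[3] = 27; s[4] = 21; s[5] = 3.
Since s[5] = s[1] = 3, the sequence is eventually periodic: after a pre-period of length 1 it cycles with period 4.
For j ≥ 1, s[j] depends only on (j - 1) mod 4. (49 - 1) mod 4 = 0, so s[49] = s[1] = 3.

3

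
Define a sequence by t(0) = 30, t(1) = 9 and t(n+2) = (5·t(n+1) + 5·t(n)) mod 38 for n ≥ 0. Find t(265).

We have t(0) = 30,  t(1) = 9,  t(2) = 5,  t(3) = 32,  t(4) = 33,  t(5) = 21,  t(6) = 4,  t(7) = 11,  t(8) = 37,  t(9) = 12,  t(10) = 17,  t(11) = 31,  t(12) = 12,  t(13) = 25,  t(14) = 33,  t(15) = 24,  t(16) = 19,  t(17) = 25,  t(18) = 30,  t(19) = 9.
Since (t(18), t(19)) = (t(0), t(1)) = (30, 9) (two consecutive terms determine the rest), the sequence is periodic with period 18.
So t(265) = t(0 + ((265-0) mod 18)) = t(13) = 25.

25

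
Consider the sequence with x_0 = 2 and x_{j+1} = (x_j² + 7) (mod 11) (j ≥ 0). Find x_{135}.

We have x_0 = 2, x_1 = 0, x_2 = 7, x_3 = 1, x_4 = 8, x_5 = 5, x_6 = 10, x_7 = 8.
Since x_7 = x_4 = 8, the sequence is eventually periodic: after a pre-period of length 4 it cycles with period 3.
For j ≥ 4, x_j depends only on (j - 4) mod 3. (135 - 4) mod 3 = 2, so x_{135} = x_6 = 10.

10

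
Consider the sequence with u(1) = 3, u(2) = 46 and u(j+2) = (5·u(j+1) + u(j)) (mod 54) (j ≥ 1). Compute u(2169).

3

u(1) = 3, u(2) = 46, u(3) = 17, u(4) = 23, u(5) = 24, u(6) = 35, u(7) = 37, u(8) = 4, u(9) = 3, u(10) = 19, u(11) = 44, u(12) = 23, u(13) = 51, u(14) = 8, u(15) = 37, u(16) = 31, u(17) = 30, u(18) = 19, u(19) = 17, u(20) = 50, u(21) = 51, u(22) = 35, u(23) = 10, u(24) = 31, u(25) = 3, u(26) = 46.
The sequence repeats with period 24.
(2169 - 1) mod 24 = 8, so u(2169) = u(9) = 3.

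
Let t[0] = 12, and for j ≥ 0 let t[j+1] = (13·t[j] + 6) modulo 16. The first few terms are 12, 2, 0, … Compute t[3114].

0

Computing terms: t[0] = 12; t[1] = 2; t[2] = 0; t[3] = 6; t[4] = 4; t[5] = 10; t[6] = 8; t[7] = 14; t[8] = 12.
Since t[8] = t[0] = 12, the sequence is periodic with period 8.
(3114 - 0) mod 8 = 2, so t[3114] = t[2] = 0.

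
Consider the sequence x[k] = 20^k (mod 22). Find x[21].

x[1] = 20; x[2] = 4; x[3] = 14; x[4] = 16; x[5] = 12; x[6] = 20.
The sequence repeats with period 5.
(21 - 1) mod 5 = 0, so x[21] = x[1] = 20.

20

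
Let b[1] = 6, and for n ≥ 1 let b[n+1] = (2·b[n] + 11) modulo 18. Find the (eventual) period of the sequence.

b[1] = 6,  b[2] = 5,  b[3] = 3,  b[4] = 17,  b[5] = 9,  b[6] = 11,  b[7] = 15,  b[8] = 5.
Since b[8] = b[2] = 5, the sequence is eventually periodic: after a pre-period of length 1 it cycles with period 6.

6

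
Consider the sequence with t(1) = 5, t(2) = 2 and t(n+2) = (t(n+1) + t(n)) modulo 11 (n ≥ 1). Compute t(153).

We have t(1) = 5; t(2) = 2; t(3) = 7; t(4) = 9; t(5) = 5; t(6) = 3; t(7) = 8; t(8) = 0; t(9) = 8; t(10) = 8; t(11) = 5; t(12) = 2.
The sequence repeats with period 10.
(153 - 1) mod 10 = 2, so t(153) = t(3) = 7.

7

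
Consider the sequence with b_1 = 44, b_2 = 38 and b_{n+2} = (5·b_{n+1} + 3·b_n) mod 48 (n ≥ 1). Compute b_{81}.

We have b_1 = 44,  b_2 = 38,  b_3 = 34,  b_4 = 44,  b_5 = 34,  b_6 = 14,  b_7 = 28,  b_8 = 38,  b_9 = 34.
Since (b_8, b_9) = (b_2, b_3) = (38, 34) (two consecutive terms determine the rest), the sequence is eventually periodic: after a pre-period of length 1 it cycles with period 6.
For n ≥ 2, b_n depends only on (n - 2) mod 6. (81 - 2) mod 6 = 1, so b_{81} = b_3 = 34.

34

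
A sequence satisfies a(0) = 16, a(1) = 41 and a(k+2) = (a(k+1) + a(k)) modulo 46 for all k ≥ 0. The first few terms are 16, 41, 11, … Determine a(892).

29

a(0) = 16; a(1) = 41; a(2) = 11; a(3) = 6; a(4) = 17; a(5) = 23; a(6) = 40; a(7) = 17; a(8) = 11; a(9) = 28; a(10) = 39; a(11) = 21; a(12) = 14; a(13) = 35; a(14) = 3; a(15) = 38; a(16) = 41; a(17) = 33; a(18) = 28; a(19) = 15; a(20) = 43; a(21) = 12; a(22) = 9; a(23) = 21; a(24) = 30; a(25) = 5; a(26) = 35; a(27) = 40; a(28) = 29; a(29) = 23; a(30) = 6; a(31) = 29; a(32) = 35; a(33) = 18; a(34) = 7; a(35) = 25; a(36) = 32; a(37) = 11; a(38) = 43; a(39) = 8; a(40) = 5; a(41) = 13; a(42) = 18; a(43) = 31; a(44) = 3; a(45) = 34; a(46) = 37; a(47) = 25; a(48) = 16; a(49) = 41.
The sequence repeats with period 48.
(892 - 0) mod 48 = 28, so a(892) = a(28) = 29.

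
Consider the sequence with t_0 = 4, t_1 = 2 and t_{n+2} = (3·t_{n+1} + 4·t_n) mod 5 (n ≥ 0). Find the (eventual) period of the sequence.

10

t_0 = 4, t_1 = 2, t_2 = 2, t_3 = 4, t_4 = 0, t_5 = 1, t_6 = 3, t_7 = 3, t_8 = 1, t_9 = 0, t_{10} = 4, t_{11} = 2.
The sequence repeats with period 10.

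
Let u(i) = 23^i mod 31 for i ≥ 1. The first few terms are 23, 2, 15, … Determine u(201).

We have u(1) = 23,  u(2) = 2,  u(3) = 15,  u(4) = 4,  u(5) = 30,  u(6) = 8,  u(7) = 29,  u(8) = 16,  u(9) = 27,  u(10) = 1,  u(11) = 23.
The sequence repeats with period 10.
So u(201) = u(1 + ((201-1) mod 10)) = u(1) = 23.

23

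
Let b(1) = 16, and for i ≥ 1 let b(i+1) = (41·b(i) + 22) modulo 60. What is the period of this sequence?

10

We have b(1) = 16; b(2) = 18; b(3) = 40; b(4) = 42; b(5) = 4; b(6) = 6; b(7) = 28; b(8) = 30; b(9) = 52; b(10) = 54; b(11) = 16.
The sequence repeats with period 10.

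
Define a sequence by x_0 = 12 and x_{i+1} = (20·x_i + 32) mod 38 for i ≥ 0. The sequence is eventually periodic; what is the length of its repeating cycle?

Listing terms: x_0 = 12, x_1 = 6, x_2 = 0, x_3 = 32, x_4 = 26, x_5 = 20, x_6 = 14, x_7 = 8, x_8 = 2, x_9 = 34, x_{10} = 28, x_{11} = 22, x_{12} = 16, x_{13} = 10, x_{14} = 4, x_{15} = 36, x_{16} = 30, x_{17} = 24, x_{18} = 18, x_{19} = 12.
The sequence repeats with period 19.

19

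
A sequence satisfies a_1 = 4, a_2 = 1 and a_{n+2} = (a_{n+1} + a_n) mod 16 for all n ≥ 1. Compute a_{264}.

Listing terms: a_1 = 4, a_2 = 1, a_3 = 5, a_4 = 6, a_5 = 11, a_6 = 1, a_7 = 12, a_8 = 13, a_9 = 9, a_{10} = 6, a_{11} = 15, a_{12} = 5, a_{13} = 4, a_{14} = 9, a_{15} = 13, a_{16} = 6, a_{17} = 3, a_{18} = 9, a_{19} = 12, a_{20} = 5, a_{21} = 1, a_{22} = 6, a_{23} = 7, a_{24} = 13, a_{25} = 4, a_{26} = 1.
The sequence repeats with period 24.
(264 - 1) mod 24 = 23, so a_{264} = a_{24} = 13.

13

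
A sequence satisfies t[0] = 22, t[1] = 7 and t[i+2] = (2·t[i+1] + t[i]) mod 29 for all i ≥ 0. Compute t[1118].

Computing terms: t[0] = 22; t[1] = 7; t[2] = 7; t[3] = 21; t[4] = 20; t[5] = 3; t[6] = 26; t[7] = 26; t[8] = 20; t[9] = 8; t[10] = 7; t[11] = 22; t[12] = 22; t[13] = 8; t[14] = 9; t[15] = 26; t[16] = 3; t[17] = 3; t[18] = 9; t[19] = 21; t[20] = 22; t[21] = 7.
Since (t[20], t[21]) = (t[0], t[1]) = (22, 7) (two consecutive terms determine the rest), the sequence is periodic with period 20.
(1118 - 0) mod 20 = 18, so t[1118] = t[18] = 9.

9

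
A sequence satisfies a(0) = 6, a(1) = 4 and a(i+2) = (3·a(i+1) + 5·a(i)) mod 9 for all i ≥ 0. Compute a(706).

0

a(0) = 6,  a(1) = 4,  a(2) = 6,  a(3) = 2,  a(4) = 0,  a(5) = 1,  a(6) = 3,  a(7) = 5,  a(8) = 3,  a(9) = 7,  a(10) = 0,  a(11) = 8,  a(12) = 6,  a(13) = 4.
Since (a(12), a(13)) = (a(0), a(1)) = (6, 4) (two consecutive terms determine the rest), the sequence is periodic with period 12.
(706 - 0) mod 12 = 10, so a(706) = a(10) = 0.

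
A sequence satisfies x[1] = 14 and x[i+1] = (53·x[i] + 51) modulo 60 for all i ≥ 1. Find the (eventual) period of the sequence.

Computing terms: x[1] = 14,  x[2] = 13,  x[3] = 20,  x[4] = 31,  x[5] = 14.
The sequence repeats with period 4.

4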